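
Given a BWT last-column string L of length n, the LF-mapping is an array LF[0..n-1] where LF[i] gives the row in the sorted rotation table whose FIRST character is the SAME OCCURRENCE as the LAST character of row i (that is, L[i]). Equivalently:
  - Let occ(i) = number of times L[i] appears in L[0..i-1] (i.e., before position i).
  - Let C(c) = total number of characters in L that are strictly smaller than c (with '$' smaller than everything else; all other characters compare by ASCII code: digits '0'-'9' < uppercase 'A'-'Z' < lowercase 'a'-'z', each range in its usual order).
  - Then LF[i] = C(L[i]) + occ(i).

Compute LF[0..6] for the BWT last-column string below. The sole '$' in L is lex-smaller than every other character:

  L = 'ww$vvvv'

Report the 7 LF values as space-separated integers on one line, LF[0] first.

Answer: 5 6 0 1 2 3 4

Derivation:
Char counts: '$':1, 'v':4, 'w':2
C (first-col start): C('$')=0, C('v')=1, C('w')=5
L[0]='w': occ=0, LF[0]=C('w')+0=5+0=5
L[1]='w': occ=1, LF[1]=C('w')+1=5+1=6
L[2]='$': occ=0, LF[2]=C('$')+0=0+0=0
L[3]='v': occ=0, LF[3]=C('v')+0=1+0=1
L[4]='v': occ=1, LF[4]=C('v')+1=1+1=2
L[5]='v': occ=2, LF[5]=C('v')+2=1+2=3
L[6]='v': occ=3, LF[6]=C('v')+3=1+3=4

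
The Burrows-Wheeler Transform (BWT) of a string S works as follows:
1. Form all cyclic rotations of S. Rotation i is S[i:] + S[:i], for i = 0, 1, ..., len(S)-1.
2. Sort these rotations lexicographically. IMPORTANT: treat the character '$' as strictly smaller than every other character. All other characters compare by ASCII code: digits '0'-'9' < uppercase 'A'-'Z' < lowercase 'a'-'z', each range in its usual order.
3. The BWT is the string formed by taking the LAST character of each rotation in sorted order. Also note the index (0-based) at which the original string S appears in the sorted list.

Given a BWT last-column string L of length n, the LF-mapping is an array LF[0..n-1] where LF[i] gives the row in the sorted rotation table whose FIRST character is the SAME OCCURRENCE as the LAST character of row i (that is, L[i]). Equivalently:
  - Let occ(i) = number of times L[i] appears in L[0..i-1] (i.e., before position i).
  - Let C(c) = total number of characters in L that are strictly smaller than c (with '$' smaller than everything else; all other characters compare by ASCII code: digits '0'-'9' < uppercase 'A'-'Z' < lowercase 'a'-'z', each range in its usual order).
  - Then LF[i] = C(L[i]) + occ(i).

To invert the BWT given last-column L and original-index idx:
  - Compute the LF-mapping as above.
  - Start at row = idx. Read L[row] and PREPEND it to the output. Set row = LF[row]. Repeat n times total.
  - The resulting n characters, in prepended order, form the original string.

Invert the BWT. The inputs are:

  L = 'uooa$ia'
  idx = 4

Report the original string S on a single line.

Answer: oaioau$

Derivation:
LF mapping: 6 4 5 1 0 3 2
Walk LF starting at row 4, prepending L[row]:
  step 1: row=4, L[4]='$', prepend. Next row=LF[4]=0
  step 2: row=0, L[0]='u', prepend. Next row=LF[0]=6
  step 3: row=6, L[6]='a', prepend. Next row=LF[6]=2
  step 4: row=2, L[2]='o', prepend. Next row=LF[2]=5
  step 5: row=5, L[5]='i', prepend. Next row=LF[5]=3
  step 6: row=3, L[3]='a', prepend. Next row=LF[3]=1
  step 7: row=1, L[1]='o', prepend. Next row=LF[1]=4
Reversed output: oaioau$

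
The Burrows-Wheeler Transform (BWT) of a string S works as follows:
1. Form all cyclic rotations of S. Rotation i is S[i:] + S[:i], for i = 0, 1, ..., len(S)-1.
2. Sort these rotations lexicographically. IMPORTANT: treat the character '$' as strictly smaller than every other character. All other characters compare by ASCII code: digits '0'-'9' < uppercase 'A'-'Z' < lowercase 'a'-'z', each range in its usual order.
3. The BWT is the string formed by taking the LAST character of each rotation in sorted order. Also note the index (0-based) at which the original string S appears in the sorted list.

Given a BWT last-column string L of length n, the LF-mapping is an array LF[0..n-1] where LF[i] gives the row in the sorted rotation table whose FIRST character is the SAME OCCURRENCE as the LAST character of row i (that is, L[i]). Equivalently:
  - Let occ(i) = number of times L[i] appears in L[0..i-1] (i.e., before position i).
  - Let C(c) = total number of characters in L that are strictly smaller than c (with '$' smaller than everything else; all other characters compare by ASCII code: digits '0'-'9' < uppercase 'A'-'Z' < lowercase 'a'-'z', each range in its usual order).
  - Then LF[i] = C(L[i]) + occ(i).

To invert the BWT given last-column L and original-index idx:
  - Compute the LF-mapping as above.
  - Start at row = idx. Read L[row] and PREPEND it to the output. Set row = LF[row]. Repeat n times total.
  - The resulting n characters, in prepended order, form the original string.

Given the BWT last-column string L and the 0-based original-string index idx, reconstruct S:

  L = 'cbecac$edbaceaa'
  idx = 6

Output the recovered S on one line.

LF mapping: 7 5 12 8 1 9 0 13 11 6 2 10 14 3 4
Walk LF starting at row 6, prepending L[row]:
  step 1: row=6, L[6]='$', prepend. Next row=LF[6]=0
  step 2: row=0, L[0]='c', prepend. Next row=LF[0]=7
  step 3: row=7, L[7]='e', prepend. Next row=LF[7]=13
  step 4: row=13, L[13]='a', prepend. Next row=LF[13]=3
  step 5: row=3, L[3]='c', prepend. Next row=LF[3]=8
  step 6: row=8, L[8]='d', prepend. Next row=LF[8]=11
  step 7: row=11, L[11]='c', prepend. Next row=LF[11]=10
  step 8: row=10, L[10]='a', prepend. Next row=LF[10]=2
  step 9: row=2, L[2]='e', prepend. Next row=LF[2]=12
  step 10: row=12, L[12]='e', prepend. Next row=LF[12]=14
  step 11: row=14, L[14]='a', prepend. Next row=LF[14]=4
  step 12: row=4, L[4]='a', prepend. Next row=LF[4]=1
  step 13: row=1, L[1]='b', prepend. Next row=LF[1]=5
  step 14: row=5, L[5]='c', prepend. Next row=LF[5]=9
  step 15: row=9, L[9]='b', prepend. Next row=LF[9]=6
Reversed output: bcbaaeeacdcaec$

Answer: bcbaaeeacdcaec$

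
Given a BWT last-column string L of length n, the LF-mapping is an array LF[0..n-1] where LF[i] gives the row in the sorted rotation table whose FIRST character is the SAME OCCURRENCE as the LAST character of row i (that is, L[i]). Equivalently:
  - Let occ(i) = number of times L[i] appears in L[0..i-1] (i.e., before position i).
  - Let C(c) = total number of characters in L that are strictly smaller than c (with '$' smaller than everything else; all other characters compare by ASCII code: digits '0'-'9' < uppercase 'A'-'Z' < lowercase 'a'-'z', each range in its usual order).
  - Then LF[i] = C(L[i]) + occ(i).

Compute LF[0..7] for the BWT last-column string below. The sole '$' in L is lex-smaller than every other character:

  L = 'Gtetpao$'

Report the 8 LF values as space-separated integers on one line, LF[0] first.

Answer: 1 6 3 7 5 2 4 0

Derivation:
Char counts: '$':1, 'G':1, 'a':1, 'e':1, 'o':1, 'p':1, 't':2
C (first-col start): C('$')=0, C('G')=1, C('a')=2, C('e')=3, C('o')=4, C('p')=5, C('t')=6
L[0]='G': occ=0, LF[0]=C('G')+0=1+0=1
L[1]='t': occ=0, LF[1]=C('t')+0=6+0=6
L[2]='e': occ=0, LF[2]=C('e')+0=3+0=3
L[3]='t': occ=1, LF[3]=C('t')+1=6+1=7
L[4]='p': occ=0, LF[4]=C('p')+0=5+0=5
L[5]='a': occ=0, LF[5]=C('a')+0=2+0=2
L[6]='o': occ=0, LF[6]=C('o')+0=4+0=4
L[7]='$': occ=0, LF[7]=C('$')+0=0+0=0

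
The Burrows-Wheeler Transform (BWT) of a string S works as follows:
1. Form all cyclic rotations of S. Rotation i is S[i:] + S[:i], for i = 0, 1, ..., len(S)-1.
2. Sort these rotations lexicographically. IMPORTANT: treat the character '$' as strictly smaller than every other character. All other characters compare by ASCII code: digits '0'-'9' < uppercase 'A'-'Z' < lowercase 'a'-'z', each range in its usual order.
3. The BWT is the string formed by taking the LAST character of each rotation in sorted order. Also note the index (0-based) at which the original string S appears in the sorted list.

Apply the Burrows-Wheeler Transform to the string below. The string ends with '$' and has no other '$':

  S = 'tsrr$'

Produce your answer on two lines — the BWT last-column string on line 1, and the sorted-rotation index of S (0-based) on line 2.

Answer: rrst$
4

Derivation:
All 5 rotations (rotation i = S[i:]+S[:i]):
  rot[0] = tsrr$
  rot[1] = srr$t
  rot[2] = rr$ts
  rot[3] = r$tsr
  rot[4] = $tsrr
Sorted (with $ < everything):
  sorted[0] = $tsrr  (last char: 'r')
  sorted[1] = r$tsr  (last char: 'r')
  sorted[2] = rr$ts  (last char: 's')
  sorted[3] = srr$t  (last char: 't')
  sorted[4] = tsrr$  (last char: '$')
Last column: rrst$
Original string S is at sorted index 4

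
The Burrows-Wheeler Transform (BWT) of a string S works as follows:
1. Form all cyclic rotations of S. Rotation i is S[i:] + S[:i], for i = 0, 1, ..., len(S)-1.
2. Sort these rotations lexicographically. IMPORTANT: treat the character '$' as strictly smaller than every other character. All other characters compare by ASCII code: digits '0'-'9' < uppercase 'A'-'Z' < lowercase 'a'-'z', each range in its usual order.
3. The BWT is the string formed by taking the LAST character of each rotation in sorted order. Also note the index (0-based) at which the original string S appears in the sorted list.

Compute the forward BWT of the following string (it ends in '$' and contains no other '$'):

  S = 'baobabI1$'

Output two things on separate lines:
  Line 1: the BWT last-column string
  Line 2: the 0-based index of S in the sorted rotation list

All 9 rotations (rotation i = S[i:]+S[:i]):
  rot[0] = baobabI1$
  rot[1] = aobabI1$b
  rot[2] = obabI1$ba
  rot[3] = babI1$bao
  rot[4] = abI1$baob
  rot[5] = bI1$baoba
  rot[6] = I1$baobab
  rot[7] = 1$baobabI
  rot[8] = $baobabI1
Sorted (with $ < everything):
  sorted[0] = $baobabI1  (last char: '1')
  sorted[1] = 1$baobabI  (last char: 'I')
  sorted[2] = I1$baobab  (last char: 'b')
  sorted[3] = abI1$baob  (last char: 'b')
  sorted[4] = aobabI1$b  (last char: 'b')
  sorted[5] = bI1$baoba  (last char: 'a')
  sorted[6] = babI1$bao  (last char: 'o')
  sorted[7] = baobabI1$  (last char: '$')
  sorted[8] = obabI1$ba  (last char: 'a')
Last column: 1Ibbbao$a
Original string S is at sorted index 7

Answer: 1Ibbbao$a
7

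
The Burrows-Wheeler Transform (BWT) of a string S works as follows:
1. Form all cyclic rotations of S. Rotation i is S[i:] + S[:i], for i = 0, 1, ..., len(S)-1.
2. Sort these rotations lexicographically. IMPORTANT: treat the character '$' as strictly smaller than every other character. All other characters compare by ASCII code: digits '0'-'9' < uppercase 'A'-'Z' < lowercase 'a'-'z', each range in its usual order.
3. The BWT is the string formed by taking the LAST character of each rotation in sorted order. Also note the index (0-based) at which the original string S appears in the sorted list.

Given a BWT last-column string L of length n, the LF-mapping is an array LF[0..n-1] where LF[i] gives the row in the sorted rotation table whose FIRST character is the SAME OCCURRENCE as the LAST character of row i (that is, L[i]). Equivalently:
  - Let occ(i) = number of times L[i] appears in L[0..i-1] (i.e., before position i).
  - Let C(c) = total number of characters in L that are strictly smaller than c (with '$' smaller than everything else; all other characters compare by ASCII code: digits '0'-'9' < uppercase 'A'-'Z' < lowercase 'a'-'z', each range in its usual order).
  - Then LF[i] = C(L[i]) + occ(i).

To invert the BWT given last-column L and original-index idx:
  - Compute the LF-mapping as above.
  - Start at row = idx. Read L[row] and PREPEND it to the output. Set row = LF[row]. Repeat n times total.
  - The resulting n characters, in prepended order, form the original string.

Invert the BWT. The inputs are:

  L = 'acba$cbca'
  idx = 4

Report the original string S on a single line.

LF mapping: 1 6 4 2 0 7 5 8 3
Walk LF starting at row 4, prepending L[row]:
  step 1: row=4, L[4]='$', prepend. Next row=LF[4]=0
  step 2: row=0, L[0]='a', prepend. Next row=LF[0]=1
  step 3: row=1, L[1]='c', prepend. Next row=LF[1]=6
  step 4: row=6, L[6]='b', prepend. Next row=LF[6]=5
  step 5: row=5, L[5]='c', prepend. Next row=LF[5]=7
  step 6: row=7, L[7]='c', prepend. Next row=LF[7]=8
  step 7: row=8, L[8]='a', prepend. Next row=LF[8]=3
  step 8: row=3, L[3]='a', prepend. Next row=LF[3]=2
  step 9: row=2, L[2]='b', prepend. Next row=LF[2]=4
Reversed output: baaccbca$

Answer: baaccbca$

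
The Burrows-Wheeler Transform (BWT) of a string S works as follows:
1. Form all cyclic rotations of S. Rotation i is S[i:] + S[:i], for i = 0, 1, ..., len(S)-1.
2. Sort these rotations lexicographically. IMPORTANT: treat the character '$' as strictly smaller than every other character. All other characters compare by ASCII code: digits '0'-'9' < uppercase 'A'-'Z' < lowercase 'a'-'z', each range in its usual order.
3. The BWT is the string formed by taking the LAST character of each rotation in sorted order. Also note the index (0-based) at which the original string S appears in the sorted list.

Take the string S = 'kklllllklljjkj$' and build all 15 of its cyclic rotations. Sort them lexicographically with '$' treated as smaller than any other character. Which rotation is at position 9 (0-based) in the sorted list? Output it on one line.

Answer: lklljjkj$kkllll

Derivation:
All 15 rotations (rotation i = S[i:]+S[:i]):
  rot[0] = kklllllklljjkj$
  rot[1] = klllllklljjkj$k
  rot[2] = lllllklljjkj$kk
  rot[3] = llllklljjkj$kkl
  rot[4] = lllklljjkj$kkll
  rot[5] = llklljjkj$kklll
  rot[6] = lklljjkj$kkllll
  rot[7] = klljjkj$kklllll
  rot[8] = lljjkj$kklllllk
  rot[9] = ljjkj$kklllllkl
  rot[10] = jjkj$kklllllkll
  rot[11] = jkj$kklllllkllj
  rot[12] = kj$kklllllklljj
  rot[13] = j$kklllllklljjk
  rot[14] = $kklllllklljjkj
Sorted (with $ < everything):
  sorted[0] = $kklllllklljjkj
  sorted[1] = j$kklllllklljjk
  sorted[2] = jjkj$kklllllkll
  sorted[3] = jkj$kklllllkllj
  sorted[4] = kj$kklllllklljj
  sorted[5] = kklllllklljjkj$
  sorted[6] = klljjkj$kklllll
  sorted[7] = klllllklljjkj$k
  sorted[8] = ljjkj$kklllllkl
  sorted[9] = lklljjkj$kkllll
  sorted[10] = lljjkj$kklllllk
  sorted[11] = llklljjkj$kklll
  sorted[12] = lllklljjkj$kkll
  sorted[13] = llllklljjkj$kkl
  sorted[14] = lllllklljjkj$kk
sorted[9] = lklljjkj$kkllll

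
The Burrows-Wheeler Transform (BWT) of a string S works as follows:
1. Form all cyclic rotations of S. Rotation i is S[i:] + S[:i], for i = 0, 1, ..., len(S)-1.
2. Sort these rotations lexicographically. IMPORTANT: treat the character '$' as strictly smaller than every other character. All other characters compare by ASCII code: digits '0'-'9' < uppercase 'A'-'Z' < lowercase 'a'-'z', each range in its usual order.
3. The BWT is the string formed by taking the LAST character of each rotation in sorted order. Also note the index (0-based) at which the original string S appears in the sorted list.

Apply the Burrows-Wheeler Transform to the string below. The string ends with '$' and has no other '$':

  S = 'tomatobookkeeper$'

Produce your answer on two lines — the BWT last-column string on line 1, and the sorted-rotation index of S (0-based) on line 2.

Answer: rmokepkoototbeea$
16

Derivation:
All 17 rotations (rotation i = S[i:]+S[:i]):
  rot[0] = tomatobookkeeper$
  rot[1] = omatobookkeeper$t
  rot[2] = matobookkeeper$to
  rot[3] = atobookkeeper$tom
  rot[4] = tobookkeeper$toma
  rot[5] = obookkeeper$tomat
  rot[6] = bookkeeper$tomato
  rot[7] = ookkeeper$tomatob
  rot[8] = okkeeper$tomatobo
  rot[9] = kkeeper$tomatoboo
  rot[10] = keeper$tomatobook
  rot[11] = eeper$tomatobookk
  rot[12] = eper$tomatobookke
  rot[13] = per$tomatobookkee
  rot[14] = er$tomatobookkeep
  rot[15] = r$tomatobookkeepe
  rot[16] = $tomatobookkeeper
Sorted (with $ < everything):
  sorted[0] = $tomatobookkeeper  (last char: 'r')
  sorted[1] = atobookkeeper$tom  (last char: 'm')
  sorted[2] = bookkeeper$tomato  (last char: 'o')
  sorted[3] = eeper$tomatobookk  (last char: 'k')
  sorted[4] = eper$tomatobookke  (last char: 'e')
  sorted[5] = er$tomatobookkeep  (last char: 'p')
  sorted[6] = keeper$tomatobook  (last char: 'k')
  sorted[7] = kkeeper$tomatoboo  (last char: 'o')
  sorted[8] = matobookkeeper$to  (last char: 'o')
  sorted[9] = obookkeeper$tomat  (last char: 't')
  sorted[10] = okkeeper$tomatobo  (last char: 'o')
  sorted[11] = omatobookkeeper$t  (last char: 't')
  sorted[12] = ookkeeper$tomatob  (last char: 'b')
  sorted[13] = per$tomatobookkee  (last char: 'e')
  sorted[14] = r$tomatobookkeepe  (last char: 'e')
  sorted[15] = tobookkeeper$toma  (last char: 'a')
  sorted[16] = tomatobookkeeper$  (last char: '$')
Last column: rmokepkoototbeea$
Original string S is at sorted index 16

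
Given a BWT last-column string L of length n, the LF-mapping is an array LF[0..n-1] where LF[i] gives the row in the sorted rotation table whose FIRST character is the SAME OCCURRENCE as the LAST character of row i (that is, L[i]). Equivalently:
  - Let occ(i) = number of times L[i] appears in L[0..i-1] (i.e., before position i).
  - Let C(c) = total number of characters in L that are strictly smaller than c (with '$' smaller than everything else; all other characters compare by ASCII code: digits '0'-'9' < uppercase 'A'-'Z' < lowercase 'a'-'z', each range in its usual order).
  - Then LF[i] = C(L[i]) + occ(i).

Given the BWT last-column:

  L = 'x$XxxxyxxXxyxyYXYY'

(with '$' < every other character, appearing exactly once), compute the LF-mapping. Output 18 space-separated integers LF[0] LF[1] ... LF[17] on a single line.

Char counts: '$':1, 'X':3, 'Y':3, 'x':8, 'y':3
C (first-col start): C('$')=0, C('X')=1, C('Y')=4, C('x')=7, C('y')=15
L[0]='x': occ=0, LF[0]=C('x')+0=7+0=7
L[1]='$': occ=0, LF[1]=C('$')+0=0+0=0
L[2]='X': occ=0, LF[2]=C('X')+0=1+0=1
L[3]='x': occ=1, LF[3]=C('x')+1=7+1=8
L[4]='x': occ=2, LF[4]=C('x')+2=7+2=9
L[5]='x': occ=3, LF[5]=C('x')+3=7+3=10
L[6]='y': occ=0, LF[6]=C('y')+0=15+0=15
L[7]='x': occ=4, LF[7]=C('x')+4=7+4=11
L[8]='x': occ=5, LF[8]=C('x')+5=7+5=12
L[9]='X': occ=1, LF[9]=C('X')+1=1+1=2
L[10]='x': occ=6, LF[10]=C('x')+6=7+6=13
L[11]='y': occ=1, LF[11]=C('y')+1=15+1=16
L[12]='x': occ=7, LF[12]=C('x')+7=7+7=14
L[13]='y': occ=2, LF[13]=C('y')+2=15+2=17
L[14]='Y': occ=0, LF[14]=C('Y')+0=4+0=4
L[15]='X': occ=2, LF[15]=C('X')+2=1+2=3
L[16]='Y': occ=1, LF[16]=C('Y')+1=4+1=5
L[17]='Y': occ=2, LF[17]=C('Y')+2=4+2=6

Answer: 7 0 1 8 9 10 15 11 12 2 13 16 14 17 4 3 5 6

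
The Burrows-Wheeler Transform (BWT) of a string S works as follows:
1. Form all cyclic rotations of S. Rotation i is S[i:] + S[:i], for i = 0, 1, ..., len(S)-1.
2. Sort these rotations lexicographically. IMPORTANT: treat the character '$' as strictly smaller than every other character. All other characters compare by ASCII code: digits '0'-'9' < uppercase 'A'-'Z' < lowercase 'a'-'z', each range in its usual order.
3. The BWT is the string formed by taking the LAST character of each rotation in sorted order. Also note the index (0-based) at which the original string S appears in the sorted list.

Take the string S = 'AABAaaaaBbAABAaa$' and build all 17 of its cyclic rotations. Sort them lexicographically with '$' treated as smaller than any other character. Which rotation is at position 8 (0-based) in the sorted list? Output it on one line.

Answer: BAaaaaBbAABAaa$AA

Derivation:
All 17 rotations (rotation i = S[i:]+S[:i]):
  rot[0] = AABAaaaaBbAABAaa$
  rot[1] = ABAaaaaBbAABAaa$A
  rot[2] = BAaaaaBbAABAaa$AA
  rot[3] = AaaaaBbAABAaa$AAB
  rot[4] = aaaaBbAABAaa$AABA
  rot[5] = aaaBbAABAaa$AABAa
  rot[6] = aaBbAABAaa$AABAaa
  rot[7] = aBbAABAaa$AABAaaa
  rot[8] = BbAABAaa$AABAaaaa
  rot[9] = bAABAaa$AABAaaaaB
  rot[10] = AABAaa$AABAaaaaBb
  rot[11] = ABAaa$AABAaaaaBbA
  rot[12] = BAaa$AABAaaaaBbAA
  rot[13] = Aaa$AABAaaaaBbAAB
  rot[14] = aa$AABAaaaaBbAABA
  rot[15] = a$AABAaaaaBbAABAa
  rot[16] = $AABAaaaaBbAABAaa
Sorted (with $ < everything):
  sorted[0] = $AABAaaaaBbAABAaa
  sorted[1] = AABAaa$AABAaaaaBb
  sorted[2] = AABAaaaaBbAABAaa$
  sorted[3] = ABAaa$AABAaaaaBbA
  sorted[4] = ABAaaaaBbAABAaa$A
  sorted[5] = Aaa$AABAaaaaBbAAB
  sorted[6] = AaaaaBbAABAaa$AAB
  sorted[7] = BAaa$AABAaaaaBbAA
  sorted[8] = BAaaaaBbAABAaa$AA
  sorted[9] = BbAABAaa$AABAaaaa
  sorted[10] = a$AABAaaaaBbAABAa
  sorted[11] = aBbAABAaa$AABAaaa
  sorted[12] = aa$AABAaaaaBbAABA
  sorted[13] = aaBbAABAaa$AABAaa
  sorted[14] = aaaBbAABAaa$AABAa
  sorted[15] = aaaaBbAABAaa$AABA
  sorted[16] = bAABAaa$AABAaaaaB
sorted[8] = BAaaaaBbAABAaa$AA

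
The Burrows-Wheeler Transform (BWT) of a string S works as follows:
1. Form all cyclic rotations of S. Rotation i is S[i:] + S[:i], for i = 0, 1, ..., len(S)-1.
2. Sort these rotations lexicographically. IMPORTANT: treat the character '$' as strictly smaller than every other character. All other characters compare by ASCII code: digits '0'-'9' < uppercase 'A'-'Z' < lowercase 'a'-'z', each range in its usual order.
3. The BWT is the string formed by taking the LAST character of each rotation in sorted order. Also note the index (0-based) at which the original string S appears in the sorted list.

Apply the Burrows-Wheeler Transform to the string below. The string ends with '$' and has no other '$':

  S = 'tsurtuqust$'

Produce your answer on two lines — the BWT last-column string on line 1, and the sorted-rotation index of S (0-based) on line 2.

All 11 rotations (rotation i = S[i:]+S[:i]):
  rot[0] = tsurtuqust$
  rot[1] = surtuqust$t
  rot[2] = urtuqust$ts
  rot[3] = rtuqust$tsu
  rot[4] = tuqust$tsur
  rot[5] = uqust$tsurt
  rot[6] = qust$tsurtu
  rot[7] = ust$tsurtuq
  rot[8] = st$tsurtuqu
  rot[9] = t$tsurtuqus
  rot[10] = $tsurtuqust
Sorted (with $ < everything):
  sorted[0] = $tsurtuqust  (last char: 't')
  sorted[1] = qust$tsurtu  (last char: 'u')
  sorted[2] = rtuqust$tsu  (last char: 'u')
  sorted[3] = st$tsurtuqu  (last char: 'u')
  sorted[4] = surtuqust$t  (last char: 't')
  sorted[5] = t$tsurtuqus  (last char: 's')
  sorted[6] = tsurtuqust$  (last char: '$')
  sorted[7] = tuqust$tsur  (last char: 'r')
  sorted[8] = uqust$tsurt  (last char: 't')
  sorted[9] = urtuqust$ts  (last char: 's')
  sorted[10] = ust$tsurtuq  (last char: 'q')
Last column: tuuuts$rtsq
Original string S is at sorted index 6

Answer: tuuuts$rtsq
6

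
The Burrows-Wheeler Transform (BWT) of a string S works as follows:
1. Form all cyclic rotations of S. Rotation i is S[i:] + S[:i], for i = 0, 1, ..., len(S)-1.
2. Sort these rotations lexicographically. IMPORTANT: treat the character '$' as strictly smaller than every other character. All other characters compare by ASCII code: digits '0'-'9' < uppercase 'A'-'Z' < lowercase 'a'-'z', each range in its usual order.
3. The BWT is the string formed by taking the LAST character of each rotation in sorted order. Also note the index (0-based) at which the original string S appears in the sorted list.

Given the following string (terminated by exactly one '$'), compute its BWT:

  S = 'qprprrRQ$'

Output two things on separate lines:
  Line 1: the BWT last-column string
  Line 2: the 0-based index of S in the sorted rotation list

All 9 rotations (rotation i = S[i:]+S[:i]):
  rot[0] = qprprrRQ$
  rot[1] = prprrRQ$q
  rot[2] = rprrRQ$qp
  rot[3] = prrRQ$qpr
  rot[4] = rrRQ$qprp
  rot[5] = rRQ$qprpr
  rot[6] = RQ$qprprr
  rot[7] = Q$qprprrR
  rot[8] = $qprprrRQ
Sorted (with $ < everything):
  sorted[0] = $qprprrRQ  (last char: 'Q')
  sorted[1] = Q$qprprrR  (last char: 'R')
  sorted[2] = RQ$qprprr  (last char: 'r')
  sorted[3] = prprrRQ$q  (last char: 'q')
  sorted[4] = prrRQ$qpr  (last char: 'r')
  sorted[5] = qprprrRQ$  (last char: '$')
  sorted[6] = rRQ$qprpr  (last char: 'r')
  sorted[7] = rprrRQ$qp  (last char: 'p')
  sorted[8] = rrRQ$qprp  (last char: 'p')
Last column: QRrqr$rpp
Original string S is at sorted index 5

Answer: QRrqr$rpp
5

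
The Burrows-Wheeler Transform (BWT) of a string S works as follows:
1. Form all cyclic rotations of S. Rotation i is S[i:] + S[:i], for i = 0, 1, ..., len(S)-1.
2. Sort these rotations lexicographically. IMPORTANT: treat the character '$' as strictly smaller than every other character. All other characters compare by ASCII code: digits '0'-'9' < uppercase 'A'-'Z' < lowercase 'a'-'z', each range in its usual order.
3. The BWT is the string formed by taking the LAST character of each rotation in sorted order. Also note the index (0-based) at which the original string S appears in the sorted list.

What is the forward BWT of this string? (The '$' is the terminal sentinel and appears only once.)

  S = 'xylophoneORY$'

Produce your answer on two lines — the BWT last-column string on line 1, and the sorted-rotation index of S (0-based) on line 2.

Answer: YeORnpyohlo$x
11

Derivation:
All 13 rotations (rotation i = S[i:]+S[:i]):
  rot[0] = xylophoneORY$
  rot[1] = ylophoneORY$x
  rot[2] = lophoneORY$xy
  rot[3] = ophoneORY$xyl
  rot[4] = phoneORY$xylo
  rot[5] = honeORY$xylop
  rot[6] = oneORY$xyloph
  rot[7] = neORY$xylopho
  rot[8] = eORY$xylophon
  rot[9] = ORY$xylophone
  rot[10] = RY$xylophoneO
  rot[11] = Y$xylophoneOR
  rot[12] = $xylophoneORY
Sorted (with $ < everything):
  sorted[0] = $xylophoneORY  (last char: 'Y')
  sorted[1] = ORY$xylophone  (last char: 'e')
  sorted[2] = RY$xylophoneO  (last char: 'O')
  sorted[3] = Y$xylophoneOR  (last char: 'R')
  sorted[4] = eORY$xylophon  (last char: 'n')
  sorted[5] = honeORY$xylop  (last char: 'p')
  sorted[6] = lophoneORY$xy  (last char: 'y')
  sorted[7] = neORY$xylopho  (last char: 'o')
  sorted[8] = oneORY$xyloph  (last char: 'h')
  sorted[9] = ophoneORY$xyl  (last char: 'l')
  sorted[10] = phoneORY$xylo  (last char: 'o')
  sorted[11] = xylophoneORY$  (last char: '$')
  sorted[12] = ylophoneORY$x  (last char: 'x')
Last column: YeORnpyohlo$x
Original string S is at sorted index 11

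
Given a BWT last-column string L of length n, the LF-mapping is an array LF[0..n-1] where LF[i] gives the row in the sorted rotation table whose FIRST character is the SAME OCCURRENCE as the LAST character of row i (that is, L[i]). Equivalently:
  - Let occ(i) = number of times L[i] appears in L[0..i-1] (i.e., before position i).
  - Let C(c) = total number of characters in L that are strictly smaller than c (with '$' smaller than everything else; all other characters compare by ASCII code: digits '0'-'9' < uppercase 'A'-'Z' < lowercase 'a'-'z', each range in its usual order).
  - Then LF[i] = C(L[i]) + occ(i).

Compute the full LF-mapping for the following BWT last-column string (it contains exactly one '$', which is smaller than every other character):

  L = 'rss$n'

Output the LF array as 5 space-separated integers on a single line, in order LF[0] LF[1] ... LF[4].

Char counts: '$':1, 'n':1, 'r':1, 's':2
C (first-col start): C('$')=0, C('n')=1, C('r')=2, C('s')=3
L[0]='r': occ=0, LF[0]=C('r')+0=2+0=2
L[1]='s': occ=0, LF[1]=C('s')+0=3+0=3
L[2]='s': occ=1, LF[2]=C('s')+1=3+1=4
L[3]='$': occ=0, LF[3]=C('$')+0=0+0=0
L[4]='n': occ=0, LF[4]=C('n')+0=1+0=1

Answer: 2 3 4 0 1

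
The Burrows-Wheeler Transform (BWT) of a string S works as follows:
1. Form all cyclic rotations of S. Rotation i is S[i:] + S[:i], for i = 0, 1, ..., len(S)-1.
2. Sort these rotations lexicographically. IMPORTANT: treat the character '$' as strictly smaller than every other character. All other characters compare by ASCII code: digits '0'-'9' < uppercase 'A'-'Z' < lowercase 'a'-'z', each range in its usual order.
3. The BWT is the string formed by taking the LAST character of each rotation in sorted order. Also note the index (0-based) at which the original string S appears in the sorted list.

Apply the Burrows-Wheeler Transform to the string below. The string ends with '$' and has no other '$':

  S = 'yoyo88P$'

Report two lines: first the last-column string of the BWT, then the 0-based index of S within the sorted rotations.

Answer: Po88yyo$
7

Derivation:
All 8 rotations (rotation i = S[i:]+S[:i]):
  rot[0] = yoyo88P$
  rot[1] = oyo88P$y
  rot[2] = yo88P$yo
  rot[3] = o88P$yoy
  rot[4] = 88P$yoyo
  rot[5] = 8P$yoyo8
  rot[6] = P$yoyo88
  rot[7] = $yoyo88P
Sorted (with $ < everything):
  sorted[0] = $yoyo88P  (last char: 'P')
  sorted[1] = 88P$yoyo  (last char: 'o')
  sorted[2] = 8P$yoyo8  (last char: '8')
  sorted[3] = P$yoyo88  (last char: '8')
  sorted[4] = o88P$yoy  (last char: 'y')
  sorted[5] = oyo88P$y  (last char: 'y')
  sorted[6] = yo88P$yo  (last char: 'o')
  sorted[7] = yoyo88P$  (last char: '$')
Last column: Po88yyo$
Original string S is at sorted index 7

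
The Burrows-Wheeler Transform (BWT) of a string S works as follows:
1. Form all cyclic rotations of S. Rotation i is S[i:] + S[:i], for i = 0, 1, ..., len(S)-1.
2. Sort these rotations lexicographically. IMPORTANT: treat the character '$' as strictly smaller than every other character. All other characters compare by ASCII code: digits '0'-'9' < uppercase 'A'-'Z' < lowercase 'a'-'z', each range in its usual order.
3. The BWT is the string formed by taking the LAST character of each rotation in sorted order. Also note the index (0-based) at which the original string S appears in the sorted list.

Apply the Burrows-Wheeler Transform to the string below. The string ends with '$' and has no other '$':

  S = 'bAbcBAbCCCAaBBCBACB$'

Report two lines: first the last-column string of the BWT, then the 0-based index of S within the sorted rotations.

Answer: BBCBbCCcaBCABCbA$AAb
16

Derivation:
All 20 rotations (rotation i = S[i:]+S[:i]):
  rot[0] = bAbcBAbCCCAaBBCBACB$
  rot[1] = AbcBAbCCCAaBBCBACB$b
  rot[2] = bcBAbCCCAaBBCBACB$bA
  rot[3] = cBAbCCCAaBBCBACB$bAb
  rot[4] = BAbCCCAaBBCBACB$bAbc
  rot[5] = AbCCCAaBBCBACB$bAbcB
  rot[6] = bCCCAaBBCBACB$bAbcBA
  rot[7] = CCCAaBBCBACB$bAbcBAb
  rot[8] = CCAaBBCBACB$bAbcBAbC
  rot[9] = CAaBBCBACB$bAbcBAbCC
  rot[10] = AaBBCBACB$bAbcBAbCCC
  rot[11] = aBBCBACB$bAbcBAbCCCA
  rot[12] = BBCBACB$bAbcBAbCCCAa
  rot[13] = BCBACB$bAbcBAbCCCAaB
  rot[14] = CBACB$bAbcBAbCCCAaBB
  rot[15] = BACB$bAbcBAbCCCAaBBC
  rot[16] = ACB$bAbcBAbCCCAaBBCB
  rot[17] = CB$bAbcBAbCCCAaBBCBA
  rot[18] = B$bAbcBAbCCCAaBBCBAC
  rot[19] = $bAbcBAbCCCAaBBCBACB
Sorted (with $ < everything):
  sorted[0] = $bAbcBAbCCCAaBBCBACB  (last char: 'B')
  sorted[1] = ACB$bAbcBAbCCCAaBBCB  (last char: 'B')
  sorted[2] = AaBBCBACB$bAbcBAbCCC  (last char: 'C')
  sorted[3] = AbCCCAaBBCBACB$bAbcB  (last char: 'B')
  sorted[4] = AbcBAbCCCAaBBCBACB$b  (last char: 'b')
  sorted[5] = B$bAbcBAbCCCAaBBCBAC  (last char: 'C')
  sorted[6] = BACB$bAbcBAbCCCAaBBC  (last char: 'C')
  sorted[7] = BAbCCCAaBBCBACB$bAbc  (last char: 'c')
  sorted[8] = BBCBACB$bAbcBAbCCCAa  (last char: 'a')
  sorted[9] = BCBACB$bAbcBAbCCCAaB  (last char: 'B')
  sorted[10] = CAaBBCBACB$bAbcBAbCC  (last char: 'C')
  sorted[11] = CB$bAbcBAbCCCAaBBCBA  (last char: 'A')
  sorted[12] = CBACB$bAbcBAbCCCAaBB  (last char: 'B')
  sorted[13] = CCAaBBCBACB$bAbcBAbC  (last char: 'C')
  sorted[14] = CCCAaBBCBACB$bAbcBAb  (last char: 'b')
  sorted[15] = aBBCBACB$bAbcBAbCCCA  (last char: 'A')
  sorted[16] = bAbcBAbCCCAaBBCBACB$  (last char: '$')
  sorted[17] = bCCCAaBBCBACB$bAbcBA  (last char: 'A')
  sorted[18] = bcBAbCCCAaBBCBACB$bA  (last char: 'A')
  sorted[19] = cBAbCCCAaBBCBACB$bAb  (last char: 'b')
Last column: BBCBbCCcaBCABCbA$AAb
Original string S is at sorted index 16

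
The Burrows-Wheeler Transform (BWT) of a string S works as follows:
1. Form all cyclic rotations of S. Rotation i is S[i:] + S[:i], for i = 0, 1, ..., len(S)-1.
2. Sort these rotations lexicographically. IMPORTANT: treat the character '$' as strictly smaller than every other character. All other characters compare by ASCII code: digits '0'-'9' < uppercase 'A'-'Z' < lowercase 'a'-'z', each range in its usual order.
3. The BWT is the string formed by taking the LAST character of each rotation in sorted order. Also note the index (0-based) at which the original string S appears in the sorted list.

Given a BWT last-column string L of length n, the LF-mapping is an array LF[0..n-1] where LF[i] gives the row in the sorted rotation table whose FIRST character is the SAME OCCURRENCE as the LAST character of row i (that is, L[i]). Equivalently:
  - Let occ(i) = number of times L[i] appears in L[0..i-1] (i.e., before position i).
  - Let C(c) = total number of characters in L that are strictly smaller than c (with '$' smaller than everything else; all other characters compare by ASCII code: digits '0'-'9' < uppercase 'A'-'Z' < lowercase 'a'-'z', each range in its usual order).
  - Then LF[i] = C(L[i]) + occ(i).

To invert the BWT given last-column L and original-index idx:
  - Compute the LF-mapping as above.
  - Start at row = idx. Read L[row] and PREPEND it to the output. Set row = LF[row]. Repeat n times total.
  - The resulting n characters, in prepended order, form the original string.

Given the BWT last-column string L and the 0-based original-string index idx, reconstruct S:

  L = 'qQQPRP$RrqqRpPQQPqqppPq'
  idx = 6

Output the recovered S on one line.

LF mapping: 16 6 7 1 10 2 0 11 22 17 18 12 13 3 8 9 4 19 20 14 15 5 21
Walk LF starting at row 6, prepending L[row]:
  step 1: row=6, L[6]='$', prepend. Next row=LF[6]=0
  step 2: row=0, L[0]='q', prepend. Next row=LF[0]=16
  step 3: row=16, L[16]='P', prepend. Next row=LF[16]=4
  step 4: row=4, L[4]='R', prepend. Next row=LF[4]=10
  step 5: row=10, L[10]='q', prepend. Next row=LF[10]=18
  step 6: row=18, L[18]='q', prepend. Next row=LF[18]=20
  step 7: row=20, L[20]='p', prepend. Next row=LF[20]=15
  step 8: row=15, L[15]='Q', prepend. Next row=LF[15]=9
  step 9: row=9, L[9]='q', prepend. Next row=LF[9]=17
  step 10: row=17, L[17]='q', prepend. Next row=LF[17]=19
  step 11: row=19, L[19]='p', prepend. Next row=LF[19]=14
  step 12: row=14, L[14]='Q', prepend. Next row=LF[14]=8
  step 13: row=8, L[8]='r', prepend. Next row=LF[8]=22
  step 14: row=22, L[22]='q', prepend. Next row=LF[22]=21
  step 15: row=21, L[21]='P', prepend. Next row=LF[21]=5
  step 16: row=5, L[5]='P', prepend. Next row=LF[5]=2
  step 17: row=2, L[2]='Q', prepend. Next row=LF[2]=7
  step 18: row=7, L[7]='R', prepend. Next row=LF[7]=11
  step 19: row=11, L[11]='R', prepend. Next row=LF[11]=12
  step 20: row=12, L[12]='p', prepend. Next row=LF[12]=13
  step 21: row=13, L[13]='P', prepend. Next row=LF[13]=3
  step 22: row=3, L[3]='P', prepend. Next row=LF[3]=1
  step 23: row=1, L[1]='Q', prepend. Next row=LF[1]=6
Reversed output: QPPpRRQPPqrQpqqQpqqRPq$

Answer: QPPpRRQPPqrQpqqQpqqRPq$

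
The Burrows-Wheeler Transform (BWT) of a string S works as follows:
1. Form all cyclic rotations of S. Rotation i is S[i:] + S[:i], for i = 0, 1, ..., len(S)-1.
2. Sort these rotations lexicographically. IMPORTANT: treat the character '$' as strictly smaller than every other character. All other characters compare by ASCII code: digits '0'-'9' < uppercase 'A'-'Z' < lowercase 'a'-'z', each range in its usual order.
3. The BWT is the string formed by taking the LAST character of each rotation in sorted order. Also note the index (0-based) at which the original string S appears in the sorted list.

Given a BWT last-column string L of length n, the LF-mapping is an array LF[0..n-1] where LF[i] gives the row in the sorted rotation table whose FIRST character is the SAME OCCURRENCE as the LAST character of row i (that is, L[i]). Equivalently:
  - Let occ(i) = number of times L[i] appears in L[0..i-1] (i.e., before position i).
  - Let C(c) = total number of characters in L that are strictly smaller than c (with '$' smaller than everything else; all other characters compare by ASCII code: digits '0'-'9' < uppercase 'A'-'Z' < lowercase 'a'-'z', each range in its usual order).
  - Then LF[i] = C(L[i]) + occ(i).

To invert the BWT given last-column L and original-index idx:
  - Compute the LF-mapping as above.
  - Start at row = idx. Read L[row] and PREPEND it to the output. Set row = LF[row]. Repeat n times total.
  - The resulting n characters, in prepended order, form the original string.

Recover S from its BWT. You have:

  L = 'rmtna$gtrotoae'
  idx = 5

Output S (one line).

LF mapping: 9 5 11 6 1 0 4 12 10 7 13 8 2 3
Walk LF starting at row 5, prepending L[row]:
  step 1: row=5, L[5]='$', prepend. Next row=LF[5]=0
  step 2: row=0, L[0]='r', prepend. Next row=LF[0]=9
  step 3: row=9, L[9]='o', prepend. Next row=LF[9]=7
  step 4: row=7, L[7]='t', prepend. Next row=LF[7]=12
  step 5: row=12, L[12]='a', prepend. Next row=LF[12]=2
  step 6: row=2, L[2]='t', prepend. Next row=LF[2]=11
  step 7: row=11, L[11]='o', prepend. Next row=LF[11]=8
  step 8: row=8, L[8]='r', prepend. Next row=LF[8]=10
  step 9: row=10, L[10]='t', prepend. Next row=LF[10]=13
  step 10: row=13, L[13]='e', prepend. Next row=LF[13]=3
  step 11: row=3, L[3]='n', prepend. Next row=LF[3]=6
  step 12: row=6, L[6]='g', prepend. Next row=LF[6]=4
  step 13: row=4, L[4]='a', prepend. Next row=LF[4]=1
  step 14: row=1, L[1]='m', prepend. Next row=LF[1]=5
Reversed output: magnetrotator$

Answer: magnetrotator$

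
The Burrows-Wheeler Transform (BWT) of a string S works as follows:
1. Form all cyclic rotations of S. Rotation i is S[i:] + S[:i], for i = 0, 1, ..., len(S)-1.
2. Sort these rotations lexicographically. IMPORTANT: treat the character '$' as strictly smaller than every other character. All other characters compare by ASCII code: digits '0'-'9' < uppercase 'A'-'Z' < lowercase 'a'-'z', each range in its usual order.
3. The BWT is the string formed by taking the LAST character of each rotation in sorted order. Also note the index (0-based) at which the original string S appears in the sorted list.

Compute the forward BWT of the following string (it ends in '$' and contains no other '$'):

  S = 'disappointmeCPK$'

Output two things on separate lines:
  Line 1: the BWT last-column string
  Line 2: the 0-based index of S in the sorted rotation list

All 16 rotations (rotation i = S[i:]+S[:i]):
  rot[0] = disappointmeCPK$
  rot[1] = isappointmeCPK$d
  rot[2] = sappointmeCPK$di
  rot[3] = appointmeCPK$dis
  rot[4] = ppointmeCPK$disa
  rot[5] = pointmeCPK$disap
  rot[6] = ointmeCPK$disapp
  rot[7] = intmeCPK$disappo
  rot[8] = ntmeCPK$disappoi
  rot[9] = tmeCPK$disappoin
  rot[10] = meCPK$disappoint
  rot[11] = eCPK$disappointm
  rot[12] = CPK$disappointme
  rot[13] = PK$disappointmeC
  rot[14] = K$disappointmeCP
  rot[15] = $disappointmeCPK
Sorted (with $ < everything):
  sorted[0] = $disappointmeCPK  (last char: 'K')
  sorted[1] = CPK$disappointme  (last char: 'e')
  sorted[2] = K$disappointmeCP  (last char: 'P')
  sorted[3] = PK$disappointmeC  (last char: 'C')
  sorted[4] = appointmeCPK$dis  (last char: 's')
  sorted[5] = disappointmeCPK$  (last char: '$')
  sorted[6] = eCPK$disappointm  (last char: 'm')
  sorted[7] = intmeCPK$disappo  (last char: 'o')
  sorted[8] = isappointmeCPK$d  (last char: 'd')
  sorted[9] = meCPK$disappoint  (last char: 't')
  sorted[10] = ntmeCPK$disappoi  (last char: 'i')
  sorted[11] = ointmeCPK$disapp  (last char: 'p')
  sorted[12] = pointmeCPK$disap  (last char: 'p')
  sorted[13] = ppointmeCPK$disa  (last char: 'a')
  sorted[14] = sappointmeCPK$di  (last char: 'i')
  sorted[15] = tmeCPK$disappoin  (last char: 'n')
Last column: KePCs$modtippain
Original string S is at sorted index 5

Answer: KePCs$modtippain
5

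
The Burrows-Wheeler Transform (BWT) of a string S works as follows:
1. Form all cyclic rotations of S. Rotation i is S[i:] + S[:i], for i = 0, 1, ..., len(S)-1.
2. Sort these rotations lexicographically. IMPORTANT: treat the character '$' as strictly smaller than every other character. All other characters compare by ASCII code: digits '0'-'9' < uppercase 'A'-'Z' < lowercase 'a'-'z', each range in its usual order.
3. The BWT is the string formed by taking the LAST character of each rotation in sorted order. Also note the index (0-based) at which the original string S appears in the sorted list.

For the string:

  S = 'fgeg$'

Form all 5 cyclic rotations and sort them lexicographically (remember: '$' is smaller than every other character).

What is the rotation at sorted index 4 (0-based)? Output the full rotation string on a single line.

All 5 rotations (rotation i = S[i:]+S[:i]):
  rot[0] = fgeg$
  rot[1] = geg$f
  rot[2] = eg$fg
  rot[3] = g$fge
  rot[4] = $fgeg
Sorted (with $ < everything):
  sorted[0] = $fgeg
  sorted[1] = eg$fg
  sorted[2] = fgeg$
  sorted[3] = g$fge
  sorted[4] = geg$f
sorted[4] = geg$f

Answer: geg$f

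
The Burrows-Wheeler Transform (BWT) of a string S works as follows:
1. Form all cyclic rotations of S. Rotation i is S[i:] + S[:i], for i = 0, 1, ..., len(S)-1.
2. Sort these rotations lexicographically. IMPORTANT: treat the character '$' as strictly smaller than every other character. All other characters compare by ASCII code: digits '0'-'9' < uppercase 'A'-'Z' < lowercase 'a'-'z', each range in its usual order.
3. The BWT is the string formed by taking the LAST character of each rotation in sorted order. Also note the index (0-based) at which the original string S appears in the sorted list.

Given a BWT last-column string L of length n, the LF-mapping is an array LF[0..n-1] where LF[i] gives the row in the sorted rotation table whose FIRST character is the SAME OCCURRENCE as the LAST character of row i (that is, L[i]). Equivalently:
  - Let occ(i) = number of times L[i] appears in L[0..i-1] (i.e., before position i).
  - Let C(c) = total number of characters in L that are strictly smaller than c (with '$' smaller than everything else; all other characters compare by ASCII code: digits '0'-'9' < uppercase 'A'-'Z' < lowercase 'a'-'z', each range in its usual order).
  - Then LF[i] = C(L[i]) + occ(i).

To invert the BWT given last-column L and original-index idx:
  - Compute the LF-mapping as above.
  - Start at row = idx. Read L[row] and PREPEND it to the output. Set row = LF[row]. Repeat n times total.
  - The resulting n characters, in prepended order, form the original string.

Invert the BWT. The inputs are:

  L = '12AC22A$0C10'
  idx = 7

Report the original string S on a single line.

LF mapping: 3 5 8 10 6 7 9 0 1 11 4 2
Walk LF starting at row 7, prepending L[row]:
  step 1: row=7, L[7]='$', prepend. Next row=LF[7]=0
  step 2: row=0, L[0]='1', prepend. Next row=LF[0]=3
  step 3: row=3, L[3]='C', prepend. Next row=LF[3]=10
  step 4: row=10, L[10]='1', prepend. Next row=LF[10]=4
  step 5: row=4, L[4]='2', prepend. Next row=LF[4]=6
  step 6: row=6, L[6]='A', prepend. Next row=LF[6]=9
  step 7: row=9, L[9]='C', prepend. Next row=LF[9]=11
  step 8: row=11, L[11]='0', prepend. Next row=LF[11]=2
  step 9: row=2, L[2]='A', prepend. Next row=LF[2]=8
  step 10: row=8, L[8]='0', prepend. Next row=LF[8]=1
  step 11: row=1, L[1]='2', prepend. Next row=LF[1]=5
  step 12: row=5, L[5]='2', prepend. Next row=LF[5]=7
Reversed output: 220A0CA21C1$

Answer: 220A0CA21C1$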